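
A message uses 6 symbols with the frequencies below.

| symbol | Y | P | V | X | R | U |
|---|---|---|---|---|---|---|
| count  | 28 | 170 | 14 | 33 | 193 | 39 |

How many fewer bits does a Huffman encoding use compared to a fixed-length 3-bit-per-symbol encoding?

442

Fixed-length: 3 bits × 477 symbols = 1431 bits.
Huffman merges:
combine V(14), Y(28) → 42
combine X(33), U(39) → 72
combine 42, 72 → 114
combine 114, P(170) → 284
combine R(193), 284 → 477
Huffman total = 42 + 72 + 114 + 284 + 477 = 989 bits.
Saving = 1431 − 989 = 442 bits.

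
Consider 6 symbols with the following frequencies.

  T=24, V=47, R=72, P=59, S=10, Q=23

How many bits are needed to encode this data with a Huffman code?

Merge the two smallest weights repeatedly:
combine S(10), Q(23) → 33
combine T(24), 33 → 57
combine V(47), 57 → 104
combine P(59), R(72) → 131
combine 104, 131 → 235
Each symbol's bit-cost is frequency × depth; summing gives 560 bits (equivalently 33 + 57 + 104 + 131 + 235).

560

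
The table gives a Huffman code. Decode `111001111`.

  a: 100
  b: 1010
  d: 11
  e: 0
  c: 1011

Read left to right; each codeword is recognised as soon as it completes (prefix code):
  11→d | 100→a | 11→d | 11→d
Decoded message: dadd

dadd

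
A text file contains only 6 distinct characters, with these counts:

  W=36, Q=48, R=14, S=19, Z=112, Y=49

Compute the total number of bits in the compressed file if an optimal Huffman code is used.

Merge the two smallest weights repeatedly:
merge R(14) and S(19): 33
merge 33 and W(36): 69
merge Q(48) and Y(49): 97
merge 69 and 97: 166
merge Z(112) and 166: 278
Total encoded bits = sum of merged weights = 33 + 69 + 97 + 166 + 278 = 643.

643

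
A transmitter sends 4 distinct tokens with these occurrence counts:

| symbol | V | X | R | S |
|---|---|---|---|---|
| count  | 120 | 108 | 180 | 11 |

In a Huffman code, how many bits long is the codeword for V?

2

Build the tree from the bottom:
S(11) + X(108) → 119
119 + V(120) → 239
R(180) + 239 → 419
V's leaf is at depth 2, giving a 2-bit codeword.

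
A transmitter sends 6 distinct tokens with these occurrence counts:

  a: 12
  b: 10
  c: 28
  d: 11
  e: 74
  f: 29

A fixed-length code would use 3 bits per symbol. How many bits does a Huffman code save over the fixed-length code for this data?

127

Fixed-length: 3 bits × 164 symbols = 492 bits.
Huffman merges:
b(10) + d(11) → 21
a(12) + 21 → 33
c(28) + f(29) → 57
33 + 57 → 90
e(74) + 90 → 164
Huffman total = 21 + 33 + 57 + 90 + 164 = 365 bits.
Saving = 492 − 365 = 127 bits.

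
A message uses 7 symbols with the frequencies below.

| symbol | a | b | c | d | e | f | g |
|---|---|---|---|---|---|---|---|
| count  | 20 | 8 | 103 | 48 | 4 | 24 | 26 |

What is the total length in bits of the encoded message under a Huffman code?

Greedily combine the two least-frequent nodes:
e(4) + b(8) → 12
12 + a(20) → 32
f(24) + g(26) → 50
32 + d(48) → 80
50 + 80 → 130
c(103) + 130 → 233
Each symbol's bit-cost is frequency × depth; summing gives 537 bits (equivalently 12 + 32 + 50 + 80 + 130 + 233).

537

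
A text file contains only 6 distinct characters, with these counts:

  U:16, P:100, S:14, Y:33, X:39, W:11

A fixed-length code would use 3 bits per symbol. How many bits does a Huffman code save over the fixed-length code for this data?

Fixed-length: 3 bits × 213 symbols = 639 bits.
Huffman merges:
W(11) + S(14) → 25
U(16) + 25 → 41
Y(33) + X(39) → 72
41 + 72 → 113
P(100) + 113 → 213
Huffman total = 25 + 41 + 72 + 113 + 213 = 464 bits.
Saving = 639 − 464 = 175 bits.

175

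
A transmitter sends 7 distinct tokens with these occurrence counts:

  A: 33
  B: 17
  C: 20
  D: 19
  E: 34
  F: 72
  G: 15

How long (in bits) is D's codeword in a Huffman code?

Huffman merges, smallest pair first:
merge G(15) and B(17): 32
merge D(19) and C(20): 39
merge 32 and A(33): 65
merge E(34) and 39: 73
merge 65 and F(72): 137
merge 73 and 137: 210
D's leaf is at depth 3, giving a 3-bit codeword.

3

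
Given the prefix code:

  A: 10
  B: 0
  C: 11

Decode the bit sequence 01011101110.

Read left to right; each codeword is recognised as soon as it completes (prefix code):
  0→B | 10→A | 11→C | 10→A | 11→C | 10→A
Decoded message: BACACA

BACACA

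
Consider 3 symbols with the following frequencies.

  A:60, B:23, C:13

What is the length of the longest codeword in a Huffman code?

2

Merge the two lowest-weight nodes at each step:
C(13) + B(23) → 36
36 + A(60) → 96
Maximum depth reached is 2.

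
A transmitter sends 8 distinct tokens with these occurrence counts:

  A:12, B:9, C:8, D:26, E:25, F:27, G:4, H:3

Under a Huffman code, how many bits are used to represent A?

4

Build the tree from the bottom:
merge H(3) and G(4): 7
merge 7 and C(8): 15
merge B(9) and A(12): 21
merge 15 and 21: 36
merge E(25) and D(26): 51
merge F(27) and 36: 63
merge 51 and 63: 114
The subtree containing A is merged 4 times, so code length = 4.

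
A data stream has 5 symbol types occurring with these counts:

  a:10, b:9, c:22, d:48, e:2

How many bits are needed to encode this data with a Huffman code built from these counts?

Greedily combine the two least-frequent nodes:
e(2) + b(9) → 11
a(10) + 11 → 21
21 + c(22) → 43
43 + d(48) → 91
Total encoded bits = sum of merged weights = 11 + 21 + 43 + 91 = 166.

166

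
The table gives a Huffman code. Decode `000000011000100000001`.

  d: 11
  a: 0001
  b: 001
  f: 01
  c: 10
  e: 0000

eacbea

Read left to right; each codeword is recognised as soon as it completes (prefix code):
  0000→e | 0001→a | 10→c | 001→b | 0000→e | 0001→a
Decoded message: eacbea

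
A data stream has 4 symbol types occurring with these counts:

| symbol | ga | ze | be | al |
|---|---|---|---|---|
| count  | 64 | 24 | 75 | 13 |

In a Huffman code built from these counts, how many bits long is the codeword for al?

Repeatedly merge the two smallest:
merge al(13) and ze(24): 37
merge 37 and ga(64): 101
merge be(75) and 101: 176
The subtree containing al is merged 3 times, so code length = 3.

3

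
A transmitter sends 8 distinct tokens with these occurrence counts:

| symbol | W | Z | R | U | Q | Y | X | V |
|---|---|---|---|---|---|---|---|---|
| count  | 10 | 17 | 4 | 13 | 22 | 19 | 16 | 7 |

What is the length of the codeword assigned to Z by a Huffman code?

3

Build the tree from the bottom:
combine R(4), V(7) → 11
combine W(10), 11 → 21
combine U(13), X(16) → 29
combine Z(17), Y(19) → 36
combine 21, Q(22) → 43
combine 29, 36 → 65
combine 43, 65 → 108
Z's leaf is at depth 3, giving a 3-bit codeword.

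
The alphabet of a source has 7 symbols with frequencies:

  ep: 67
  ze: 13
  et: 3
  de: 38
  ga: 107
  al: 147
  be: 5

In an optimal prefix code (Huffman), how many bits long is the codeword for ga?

2

Repeatedly merge the two smallest:
merge et(3) and be(5): 8
merge 8 and ze(13): 21
merge 21 and de(38): 59
merge 59 and ep(67): 126
merge ga(107) and 126: 233
merge al(147) and 233: 380
ga's leaf is at depth 2, giving a 2-bit codeword.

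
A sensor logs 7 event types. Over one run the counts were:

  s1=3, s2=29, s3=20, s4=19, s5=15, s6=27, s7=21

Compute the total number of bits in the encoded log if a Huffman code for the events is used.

364

Greedily combine the two least-frequent nodes:
s1(3) + s5(15) → 18
18 + s4(19) → 37
s3(20) + s7(21) → 41
s6(27) + s2(29) → 56
37 + 41 → 78
56 + 78 → 134
Each symbol's bit-cost is frequency × depth; summing gives 364 bits (equivalently 18 + 37 + 41 + 56 + 78 + 134).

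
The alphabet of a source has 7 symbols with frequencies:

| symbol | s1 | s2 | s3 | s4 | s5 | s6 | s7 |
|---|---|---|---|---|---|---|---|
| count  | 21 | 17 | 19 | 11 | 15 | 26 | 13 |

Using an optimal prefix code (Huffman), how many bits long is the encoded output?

340

Merge the two smallest weights repeatedly:
s4(11) + s7(13) → 24
s5(15) + s2(17) → 32
s3(19) + s1(21) → 40
24 + s6(26) → 50
32 + 40 → 72
50 + 72 → 122
Each symbol's bit-cost is frequency × depth; summing gives 340 bits (equivalently 24 + 32 + 40 + 50 + 72 + 122).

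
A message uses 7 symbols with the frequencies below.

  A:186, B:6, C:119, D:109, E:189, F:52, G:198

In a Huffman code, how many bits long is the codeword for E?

Repeatedly merge the two smallest:
combine B(6), F(52) → 58
combine 58, D(109) → 167
combine C(119), 167 → 286
combine A(186), E(189) → 375
combine G(198), 286 → 484
combine 375, 484 → 859
E sits 2 levels below the root, so its codeword is 2 bits.

2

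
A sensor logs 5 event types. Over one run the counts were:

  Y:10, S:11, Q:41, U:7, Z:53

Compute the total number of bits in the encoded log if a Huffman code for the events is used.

Build the Huffman tree bottom-up:
merge U(7) and Y(10): 17
merge S(11) and 17: 28
merge 28 and Q(41): 69
merge Z(53) and 69: 122
Each symbol's bit-cost is frequency × depth; summing gives 236 bits (equivalently 17 + 28 + 69 + 122).

236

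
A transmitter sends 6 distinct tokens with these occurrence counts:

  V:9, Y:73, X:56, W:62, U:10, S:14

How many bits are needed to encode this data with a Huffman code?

500

Build the Huffman tree bottom-up:
V(9) + U(10) → 19
S(14) + 19 → 33
33 + X(56) → 89
W(62) + Y(73) → 135
89 + 135 → 224
Total encoded bits = sum of merged weights = 19 + 33 + 89 + 135 + 224 = 500.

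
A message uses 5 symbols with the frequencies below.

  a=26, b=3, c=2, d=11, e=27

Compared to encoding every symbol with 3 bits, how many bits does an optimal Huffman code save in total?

Fixed-length: 3 bits × 69 symbols = 207 bits.
Huffman merges:
combine c(2), b(3) → 5
combine 5, d(11) → 16
combine 16, a(26) → 42
combine e(27), 42 → 69
Huffman total = 5 + 16 + 42 + 69 = 132 bits.
Saving = 207 − 132 = 75 bits.

75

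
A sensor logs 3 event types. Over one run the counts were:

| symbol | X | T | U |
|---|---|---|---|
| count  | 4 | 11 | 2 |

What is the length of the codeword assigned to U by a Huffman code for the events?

Repeatedly merge the two smallest:
combine U(2), X(4) → 6
combine 6, T(11) → 17
The subtree containing U is merged 2 times, so code length = 2.

2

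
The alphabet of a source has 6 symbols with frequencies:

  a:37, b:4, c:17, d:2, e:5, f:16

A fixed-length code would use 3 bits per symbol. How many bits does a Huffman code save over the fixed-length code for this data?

Fixed-length: 3 bits × 81 symbols = 243 bits.
Huffman merges:
d(2) + b(4) → 6
e(5) + 6 → 11
11 + f(16) → 27
c(17) + 27 → 44
a(37) + 44 → 81
Huffman total = 6 + 11 + 27 + 44 + 81 = 169 bits.
Saving = 243 − 169 = 74 bits.

74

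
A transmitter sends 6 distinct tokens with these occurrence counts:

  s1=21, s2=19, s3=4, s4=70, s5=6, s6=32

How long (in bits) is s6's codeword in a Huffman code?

Huffman merges, smallest pair first:
merge s3(4) and s5(6): 10
merge 10 and s2(19): 29
merge s1(21) and 29: 50
merge s6(32) and 50: 82
merge s4(70) and 82: 152
s6's leaf is at depth 2, giving a 2-bit codeword.

2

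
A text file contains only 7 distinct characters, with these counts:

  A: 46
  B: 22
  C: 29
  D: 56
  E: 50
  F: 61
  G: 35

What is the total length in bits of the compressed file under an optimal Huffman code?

Build the Huffman tree bottom-up:
combine B(22), C(29) → 51
combine G(35), A(46) → 81
combine E(50), 51 → 101
combine D(56), F(61) → 117
combine 81, 101 → 182
combine 117, 182 → 299
The encoded length is the sum of every internal node's weight: 51 + 81 + 101 + 117 + 182 + 299 = 831 bits.

831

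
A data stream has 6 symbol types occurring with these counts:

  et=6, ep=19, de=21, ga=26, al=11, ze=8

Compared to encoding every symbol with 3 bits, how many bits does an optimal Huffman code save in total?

52

Fixed-length: 3 bits × 91 symbols = 273 bits.
Huffman merges:
et(6) + ze(8) → 14
al(11) + 14 → 25
ep(19) + de(21) → 40
25 + ga(26) → 51
40 + 51 → 91
Huffman total = 14 + 25 + 40 + 51 + 91 = 221 bits.
Saving = 273 − 221 = 52 bits.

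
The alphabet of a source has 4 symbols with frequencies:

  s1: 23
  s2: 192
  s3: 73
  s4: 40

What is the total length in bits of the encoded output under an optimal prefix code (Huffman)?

527

Greedily combine the two least-frequent nodes:
s1(23) + s4(40) → 63
63 + s3(73) → 136
136 + s2(192) → 328
Total encoded bits = sum of merged weights = 63 + 136 + 328 = 527.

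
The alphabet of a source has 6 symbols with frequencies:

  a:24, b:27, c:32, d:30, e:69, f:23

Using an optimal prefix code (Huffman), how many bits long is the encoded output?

Merge the two smallest weights repeatedly:
combine f(23), a(24) → 47
combine b(27), d(30) → 57
combine c(32), 47 → 79
combine 57, e(69) → 126
combine 79, 126 → 205
Total encoded bits = sum of merged weights = 47 + 57 + 79 + 126 + 205 = 514.

514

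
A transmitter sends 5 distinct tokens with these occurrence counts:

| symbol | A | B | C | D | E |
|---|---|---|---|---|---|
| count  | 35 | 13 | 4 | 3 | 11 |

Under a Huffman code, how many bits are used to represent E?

Build the tree from the bottom:
merge D(3) and C(4): 7
merge 7 and E(11): 18
merge B(13) and 18: 31
merge 31 and A(35): 66
E sits 3 levels below the root, so its codeword is 3 bits.

3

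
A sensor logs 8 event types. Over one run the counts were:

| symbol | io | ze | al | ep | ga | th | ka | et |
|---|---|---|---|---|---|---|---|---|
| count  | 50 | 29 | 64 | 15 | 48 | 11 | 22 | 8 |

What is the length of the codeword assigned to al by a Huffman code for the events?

2

Build the tree from the bottom:
combine et(8), th(11) → 19
combine ep(15), 19 → 34
combine ka(22), ze(29) → 51
combine 34, ga(48) → 82
combine io(50), 51 → 101
combine al(64), 82 → 146
combine 101, 146 → 247
al's leaf is at depth 2, giving a 2-bit codeword.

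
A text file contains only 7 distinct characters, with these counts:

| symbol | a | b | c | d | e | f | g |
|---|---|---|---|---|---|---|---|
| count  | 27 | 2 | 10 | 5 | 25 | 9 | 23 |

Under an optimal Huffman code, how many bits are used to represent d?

Repeatedly merge the two smallest:
b(2) + d(5) → 7
7 + f(9) → 16
c(10) + 16 → 26
g(23) + e(25) → 48
26 + a(27) → 53
48 + 53 → 101
d sits 5 levels below the root, so its codeword is 5 bits.

5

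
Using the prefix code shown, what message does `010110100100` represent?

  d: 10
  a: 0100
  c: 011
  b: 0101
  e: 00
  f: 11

bdda

Read left to right; each codeword is recognised as soon as it completes (prefix code):
  0101→b | 10→d | 10→d | 0100→a
Decoded message: bdda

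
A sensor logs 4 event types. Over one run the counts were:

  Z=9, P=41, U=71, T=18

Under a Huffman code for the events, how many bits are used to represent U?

Build the tree from the bottom:
Z(9) + T(18) → 27
27 + P(41) → 68
68 + U(71) → 139
U is a child of the root — depth 1, so its codeword is a single bit.

1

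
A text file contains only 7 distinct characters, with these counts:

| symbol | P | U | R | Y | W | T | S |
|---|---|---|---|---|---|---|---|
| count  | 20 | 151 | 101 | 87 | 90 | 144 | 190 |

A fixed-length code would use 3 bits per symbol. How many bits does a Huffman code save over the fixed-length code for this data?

Fixed-length: 3 bits × 783 symbols = 2349 bits.
Huffman merges:
merge P(20) and Y(87): 107
merge W(90) and R(101): 191
merge 107 and T(144): 251
merge U(151) and S(190): 341
merge 191 and 251: 442
merge 341 and 442: 783
Huffman total = 107 + 191 + 251 + 341 + 442 + 783 = 2115 bits.
Saving = 2349 − 2115 = 234 bits.

234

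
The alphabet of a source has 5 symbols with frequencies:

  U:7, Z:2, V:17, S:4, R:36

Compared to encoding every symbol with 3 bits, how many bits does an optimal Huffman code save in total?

83

Fixed-length: 3 bits × 66 symbols = 198 bits.
Huffman merges:
combine Z(2), S(4) → 6
combine 6, U(7) → 13
combine 13, V(17) → 30
combine 30, R(36) → 66
Huffman total = 6 + 13 + 30 + 66 = 115 bits.
Saving = 198 − 115 = 83 bits.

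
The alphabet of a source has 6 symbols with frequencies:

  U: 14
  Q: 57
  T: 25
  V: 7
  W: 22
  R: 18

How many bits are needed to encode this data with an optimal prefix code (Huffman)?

Build the Huffman tree bottom-up:
combine V(7), U(14) → 21
combine R(18), 21 → 39
combine W(22), T(25) → 47
combine 39, 47 → 86
combine Q(57), 86 → 143
Total encoded bits = sum of merged weights = 21 + 39 + 47 + 86 + 143 = 336.

336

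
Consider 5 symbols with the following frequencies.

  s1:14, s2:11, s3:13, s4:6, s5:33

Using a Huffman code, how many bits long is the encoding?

Merge the two smallest weights repeatedly:
combine s4(6), s2(11) → 17
combine s3(13), s1(14) → 27
combine 17, 27 → 44
combine s5(33), 44 → 77
Total encoded bits = sum of merged weights = 17 + 27 + 44 + 77 = 165.

165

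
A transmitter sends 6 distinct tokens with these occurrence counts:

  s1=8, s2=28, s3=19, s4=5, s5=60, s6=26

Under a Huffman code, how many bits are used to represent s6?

Repeatedly merge the two smallest:
combine s4(5), s1(8) → 13
combine 13, s3(19) → 32
combine s6(26), s2(28) → 54
combine 32, 54 → 86
combine s5(60), 86 → 146
The subtree containing s6 is merged 3 times, so code length = 3.

3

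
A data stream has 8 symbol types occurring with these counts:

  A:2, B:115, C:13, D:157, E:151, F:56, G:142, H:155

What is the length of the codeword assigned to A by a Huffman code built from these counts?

Huffman merges, smallest pair first:
merge A(2) and C(13): 15
merge 15 and F(56): 71
merge 71 and B(115): 186
merge G(142) and E(151): 293
merge H(155) and D(157): 312
merge 186 and 293: 479
merge 312 and 479: 791
A sits 5 levels below the root, so its codeword is 5 bits.

5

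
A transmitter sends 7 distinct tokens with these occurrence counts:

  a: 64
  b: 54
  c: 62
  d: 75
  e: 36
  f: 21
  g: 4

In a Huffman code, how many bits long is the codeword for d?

Build the tree from the bottom:
merge g(4) and f(21): 25
merge 25 and e(36): 61
merge b(54) and 61: 115
merge c(62) and a(64): 126
merge d(75) and 115: 190
merge 126 and 190: 316
d's leaf is at depth 2, giving a 2-bit codeword.

2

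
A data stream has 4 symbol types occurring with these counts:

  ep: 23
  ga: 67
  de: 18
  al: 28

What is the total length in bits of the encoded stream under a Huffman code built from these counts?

Merge the two smallest weights repeatedly:
de(18) + ep(23) → 41
al(28) + 41 → 69
ga(67) + 69 → 136
Total encoded bits = sum of merged weights = 41 + 69 + 136 = 246.

246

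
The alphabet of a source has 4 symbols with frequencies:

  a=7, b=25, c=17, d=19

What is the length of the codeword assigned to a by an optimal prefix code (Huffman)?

Huffman merges, smallest pair first:
a(7) + c(17) → 24
d(19) + 24 → 43
b(25) + 43 → 68
a's leaf is at depth 3, giving a 3-bit codeword.

3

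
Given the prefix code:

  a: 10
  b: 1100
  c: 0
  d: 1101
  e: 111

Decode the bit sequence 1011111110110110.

aeeada

Read left to right; each codeword is recognised as soon as it completes (prefix code):
  10→a | 111→e | 111→e | 10→a | 1101→d | 10→a
Decoded message: aeeada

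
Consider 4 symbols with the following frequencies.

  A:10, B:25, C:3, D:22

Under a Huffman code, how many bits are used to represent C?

3

Build the tree from the bottom:
C(3) + A(10) → 13
13 + D(22) → 35
B(25) + 35 → 60
The subtree containing C is merged 3 times, so code length = 3.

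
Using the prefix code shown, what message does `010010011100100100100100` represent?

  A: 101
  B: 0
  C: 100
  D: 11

Read left to right; each codeword is recognised as soon as it completes (prefix code):
  0→B | 100→C | 100→C | 11→D | 100→C | 100→C | 100→C | 100→C | 100→C
Decoded message: BCCDCCCCC

BCCDCCCCC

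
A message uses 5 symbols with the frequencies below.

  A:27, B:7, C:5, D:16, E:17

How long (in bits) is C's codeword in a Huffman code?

Huffman merges, smallest pair first:
merge C(5) and B(7): 12
merge 12 and D(16): 28
merge E(17) and A(27): 44
merge 28 and 44: 72
The subtree containing C is merged 3 times, so code length = 3.

3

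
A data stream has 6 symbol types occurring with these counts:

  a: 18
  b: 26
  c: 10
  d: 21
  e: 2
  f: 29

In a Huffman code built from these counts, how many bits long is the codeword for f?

2

Build the tree from the bottom:
merge e(2) and c(10): 12
merge 12 and a(18): 30
merge d(21) and b(26): 47
merge f(29) and 30: 59
merge 47 and 59: 106
The subtree containing f is merged 2 times, so code length = 2.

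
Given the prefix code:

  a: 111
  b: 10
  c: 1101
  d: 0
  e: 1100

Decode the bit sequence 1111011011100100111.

abcebda

Read left to right; each codeword is recognised as soon as it completes (prefix code):
  111→a | 10→b | 1101→c | 1100→e | 10→b | 0→d | 111→a
Decoded message: abcebda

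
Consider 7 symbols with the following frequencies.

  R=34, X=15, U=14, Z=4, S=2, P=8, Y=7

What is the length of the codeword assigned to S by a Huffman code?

5

Huffman merges, smallest pair first:
combine S(2), Z(4) → 6
combine 6, Y(7) → 13
combine P(8), 13 → 21
combine U(14), X(15) → 29
combine 21, 29 → 50
combine R(34), 50 → 84
S's leaf is at depth 5, giving a 5-bit codeword.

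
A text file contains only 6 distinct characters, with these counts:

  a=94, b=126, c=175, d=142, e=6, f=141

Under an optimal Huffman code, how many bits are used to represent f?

2

Repeatedly merge the two smallest:
merge e(6) and a(94): 100
merge 100 and b(126): 226
merge f(141) and d(142): 283
merge c(175) and 226: 401
merge 283 and 401: 684
f sits 2 levels below the root, so its codeword is 2 bits.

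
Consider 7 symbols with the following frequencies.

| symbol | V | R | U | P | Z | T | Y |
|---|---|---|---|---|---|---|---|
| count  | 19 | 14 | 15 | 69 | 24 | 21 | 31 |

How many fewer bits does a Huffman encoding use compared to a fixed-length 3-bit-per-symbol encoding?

71

Fixed-length: 3 bits × 193 symbols = 579 bits.
Huffman merges:
merge R(14) and U(15): 29
merge V(19) and T(21): 40
merge Z(24) and 29: 53
merge Y(31) and 40: 71
merge 53 and P(69): 122
merge 71 and 122: 193
Huffman total = 29 + 40 + 53 + 71 + 122 + 193 = 508 bits.
Saving = 579 − 508 = 71 bits.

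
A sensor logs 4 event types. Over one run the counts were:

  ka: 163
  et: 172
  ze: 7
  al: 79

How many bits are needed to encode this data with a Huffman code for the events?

756

Merge the two smallest weights repeatedly:
combine ze(7), al(79) → 86
combine 86, ka(163) → 249
combine et(172), 249 → 421
Total encoded bits = sum of merged weights = 86 + 249 + 421 = 756.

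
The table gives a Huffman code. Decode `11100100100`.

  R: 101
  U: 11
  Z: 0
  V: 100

UVVV

Read left to right; each codeword is recognised as soon as it completes (prefix code):
  11→U | 100→V | 100→V | 100→V
Decoded message: UVVV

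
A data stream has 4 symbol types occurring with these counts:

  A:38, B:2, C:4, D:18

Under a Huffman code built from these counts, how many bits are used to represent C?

Huffman merges, smallest pair first:
combine B(2), C(4) → 6
combine 6, D(18) → 24
combine 24, A(38) → 62
The subtree containing C is merged 3 times, so code length = 3.

3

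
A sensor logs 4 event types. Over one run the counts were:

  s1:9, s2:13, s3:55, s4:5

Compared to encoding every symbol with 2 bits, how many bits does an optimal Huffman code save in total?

Fixed-length: 2 bits × 82 symbols = 164 bits.
Huffman merges:
s4(5) + s1(9) → 14
s2(13) + 14 → 27
27 + s3(55) → 82
Huffman total = 14 + 27 + 82 = 123 bits.
Saving = 164 − 123 = 41 bits.

41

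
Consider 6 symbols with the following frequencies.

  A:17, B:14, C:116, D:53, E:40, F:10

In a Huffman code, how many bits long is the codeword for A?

4

Build the tree from the bottom:
combine F(10), B(14) → 24
combine A(17), 24 → 41
combine E(40), 41 → 81
combine D(53), 81 → 134
combine C(116), 134 → 250
A's leaf is at depth 4, giving a 4-bit codeword.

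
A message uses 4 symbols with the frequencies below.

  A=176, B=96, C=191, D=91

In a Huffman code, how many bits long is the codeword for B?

Huffman merges, smallest pair first:
combine D(91), B(96) → 187
combine A(176), 187 → 363
combine C(191), 363 → 554
B sits 3 levels below the root, so its codeword is 3 bits.

3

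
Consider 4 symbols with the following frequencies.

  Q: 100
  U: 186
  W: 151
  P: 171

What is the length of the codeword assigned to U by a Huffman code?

Repeatedly merge the two smallest:
merge Q(100) and W(151): 251
merge P(171) and U(186): 357
merge 251 and 357: 608
U's leaf is at depth 2, giving a 2-bit codeword.

2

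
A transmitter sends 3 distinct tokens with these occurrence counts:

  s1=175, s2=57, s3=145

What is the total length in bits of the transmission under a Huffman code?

Greedily combine the two least-frequent nodes:
merge s2(57) and s3(145): 202
merge s1(175) and 202: 377
The encoded length is the sum of every internal node's weight: 202 + 377 = 579 bits.

579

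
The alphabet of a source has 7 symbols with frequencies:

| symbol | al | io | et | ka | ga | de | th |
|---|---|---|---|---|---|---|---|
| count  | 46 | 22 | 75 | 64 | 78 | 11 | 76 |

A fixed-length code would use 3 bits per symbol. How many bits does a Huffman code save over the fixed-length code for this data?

Fixed-length: 3 bits × 372 symbols = 1116 bits.
Huffman merges:
de(11) + io(22) → 33
33 + al(46) → 79
ka(64) + et(75) → 139
th(76) + ga(78) → 154
79 + 139 → 218
154 + 218 → 372
Huffman total = 33 + 79 + 139 + 154 + 218 + 372 = 995 bits.
Saving = 1116 − 995 = 121 bits.

121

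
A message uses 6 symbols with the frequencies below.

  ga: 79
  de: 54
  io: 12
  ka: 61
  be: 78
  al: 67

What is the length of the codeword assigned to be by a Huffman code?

Repeatedly merge the two smallest:
combine io(12), de(54) → 66
combine ka(61), 66 → 127
combine al(67), be(78) → 145
combine ga(79), 127 → 206
combine 145, 206 → 351
The subtree containing be is merged 2 times, so code length = 2.

2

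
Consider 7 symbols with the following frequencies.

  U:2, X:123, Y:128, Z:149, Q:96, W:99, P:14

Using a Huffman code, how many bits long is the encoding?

Merge the two smallest weights repeatedly:
U(2) + P(14) → 16
16 + Q(96) → 112
W(99) + 112 → 211
X(123) + Y(128) → 251
Z(149) + 211 → 360
251 + 360 → 611
Each symbol's bit-cost is frequency × depth; summing gives 1561 bits (equivalently 16 + 112 + 211 + 251 + 360 + 611).

1561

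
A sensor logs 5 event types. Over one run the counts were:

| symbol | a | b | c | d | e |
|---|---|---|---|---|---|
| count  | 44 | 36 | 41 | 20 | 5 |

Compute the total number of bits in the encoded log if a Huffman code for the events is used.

317

Merge the two smallest weights repeatedly:
e(5) + d(20) → 25
25 + b(36) → 61
c(41) + a(44) → 85
61 + 85 → 146
Each symbol's bit-cost is frequency × depth; summing gives 317 bits (equivalently 25 + 61 + 85 + 146).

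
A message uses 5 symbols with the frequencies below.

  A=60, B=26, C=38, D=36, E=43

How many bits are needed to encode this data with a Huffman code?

468

Merge the two smallest weights repeatedly:
B(26) + D(36) → 62
C(38) + E(43) → 81
A(60) + 62 → 122
81 + 122 → 203
Each symbol's bit-cost is frequency × depth; summing gives 468 bits (equivalently 62 + 81 + 122 + 203).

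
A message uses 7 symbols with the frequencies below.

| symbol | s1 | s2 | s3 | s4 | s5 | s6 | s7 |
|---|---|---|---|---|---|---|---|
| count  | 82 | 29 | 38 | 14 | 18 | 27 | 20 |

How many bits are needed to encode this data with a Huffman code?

596

Merge the two smallest weights repeatedly:
s4(14) + s5(18) → 32
s7(20) + s6(27) → 47
s2(29) + 32 → 61
s3(38) + 47 → 85
61 + s1(82) → 143
85 + 143 → 228
The encoded length is the sum of every internal node's weight: 32 + 47 + 61 + 85 + 143 + 228 = 596 bits.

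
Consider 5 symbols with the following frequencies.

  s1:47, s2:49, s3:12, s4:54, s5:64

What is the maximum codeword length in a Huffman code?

3

Merge the two lowest-weight nodes at each step:
combine s3(12), s1(47) → 59
combine s2(49), s4(54) → 103
combine 59, s5(64) → 123
combine 103, 123 → 226
Maximum depth reached is 3.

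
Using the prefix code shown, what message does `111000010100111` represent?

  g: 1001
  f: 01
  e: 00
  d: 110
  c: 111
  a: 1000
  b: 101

ceebec

Read left to right; each codeword is recognised as soon as it completes (prefix code):
  111→c | 00→e | 00→e | 101→b | 00→e | 111→c
Decoded message: ceebec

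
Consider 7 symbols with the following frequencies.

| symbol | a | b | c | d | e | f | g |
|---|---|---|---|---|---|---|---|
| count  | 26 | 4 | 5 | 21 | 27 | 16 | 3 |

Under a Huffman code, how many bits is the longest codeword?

5

Merge the two lowest-weight nodes at each step:
combine g(3), b(4) → 7
combine c(5), 7 → 12
combine 12, f(16) → 28
combine d(21), a(26) → 47
combine e(27), 28 → 55
combine 47, 55 → 102
The rarest symbols sit at the bottom; the longest codeword is 5 bits.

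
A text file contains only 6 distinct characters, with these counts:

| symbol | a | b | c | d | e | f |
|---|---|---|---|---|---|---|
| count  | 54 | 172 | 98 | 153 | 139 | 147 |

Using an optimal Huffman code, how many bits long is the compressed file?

Greedily combine the two least-frequent nodes:
a(54) + c(98) → 152
e(139) + f(147) → 286
152 + d(153) → 305
b(172) + 286 → 458
305 + 458 → 763
Total encoded bits = sum of merged weights = 152 + 286 + 305 + 458 + 763 = 1964.

1964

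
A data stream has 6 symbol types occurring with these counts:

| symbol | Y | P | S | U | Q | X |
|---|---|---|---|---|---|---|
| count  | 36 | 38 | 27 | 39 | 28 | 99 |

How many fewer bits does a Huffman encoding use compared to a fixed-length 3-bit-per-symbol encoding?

Fixed-length: 3 bits × 267 symbols = 801 bits.
Huffman merges:
merge S(27) and Q(28): 55
merge Y(36) and P(38): 74
merge U(39) and 55: 94
merge 74 and 94: 168
merge X(99) and 168: 267
Huffman total = 55 + 74 + 94 + 168 + 267 = 658 bits.
Saving = 801 − 658 = 143 bits.

143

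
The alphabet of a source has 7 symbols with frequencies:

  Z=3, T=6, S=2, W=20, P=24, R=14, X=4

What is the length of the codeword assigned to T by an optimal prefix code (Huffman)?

Build the tree from the bottom:
merge S(2) and Z(3): 5
merge X(4) and 5: 9
merge T(6) and 9: 15
merge R(14) and 15: 29
merge W(20) and P(24): 44
merge 29 and 44: 73
T's leaf is at depth 3, giving a 3-bit codeword.

3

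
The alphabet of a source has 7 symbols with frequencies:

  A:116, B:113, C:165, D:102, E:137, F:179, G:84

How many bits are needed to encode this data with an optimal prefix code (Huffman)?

2509

Build the Huffman tree bottom-up:
combine G(84), D(102) → 186
combine B(113), A(116) → 229
combine E(137), C(165) → 302
combine F(179), 186 → 365
combine 229, 302 → 531
combine 365, 531 → 896
Total encoded bits = sum of merged weights = 186 + 229 + 302 + 365 + 531 + 896 = 2509.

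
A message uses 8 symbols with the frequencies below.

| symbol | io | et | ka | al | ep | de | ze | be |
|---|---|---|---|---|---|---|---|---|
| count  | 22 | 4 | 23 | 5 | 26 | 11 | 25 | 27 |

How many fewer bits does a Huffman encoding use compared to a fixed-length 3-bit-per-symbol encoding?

Fixed-length: 3 bits × 143 symbols = 429 bits.
Huffman merges:
merge et(4) and al(5): 9
merge 9 and de(11): 20
merge 20 and io(22): 42
merge ka(23) and ze(25): 48
merge ep(26) and be(27): 53
merge 42 and 48: 90
merge 53 and 90: 143
Huffman total = 9 + 20 + 42 + 48 + 53 + 90 + 143 = 405 bits.
Saving = 429 − 405 = 24 bits.

24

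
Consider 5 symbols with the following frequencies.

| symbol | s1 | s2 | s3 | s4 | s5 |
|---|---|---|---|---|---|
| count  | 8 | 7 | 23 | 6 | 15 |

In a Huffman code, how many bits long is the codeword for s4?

4

Build the tree from the bottom:
combine s4(6), s2(7) → 13
combine s1(8), 13 → 21
combine s5(15), 21 → 36
combine s3(23), 36 → 59
s4's leaf is at depth 4, giving a 4-bit codeword.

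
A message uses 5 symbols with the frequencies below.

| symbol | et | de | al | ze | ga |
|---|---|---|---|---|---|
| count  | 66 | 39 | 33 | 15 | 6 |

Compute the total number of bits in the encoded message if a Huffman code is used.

Merge the two smallest weights repeatedly:
ga(6) + ze(15) → 21
21 + al(33) → 54
de(39) + 54 → 93
et(66) + 93 → 159
Each symbol's bit-cost is frequency × depth; summing gives 327 bits (equivalently 21 + 54 + 93 + 159).

327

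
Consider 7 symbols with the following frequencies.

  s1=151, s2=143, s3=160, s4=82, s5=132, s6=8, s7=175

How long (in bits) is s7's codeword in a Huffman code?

Huffman merges, smallest pair first:
combine s6(8), s4(82) → 90
combine 90, s5(132) → 222
combine s2(143), s1(151) → 294
combine s3(160), s7(175) → 335
combine 222, 294 → 516
combine 335, 516 → 851
s7's leaf is at depth 2, giving a 2-bit codeword.

2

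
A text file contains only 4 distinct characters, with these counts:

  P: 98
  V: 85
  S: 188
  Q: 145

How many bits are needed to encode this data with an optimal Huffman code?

1027

Greedily combine the two least-frequent nodes:
V(85) + P(98) → 183
Q(145) + 183 → 328
S(188) + 328 → 516
Total encoded bits = sum of merged weights = 183 + 328 + 516 = 1027.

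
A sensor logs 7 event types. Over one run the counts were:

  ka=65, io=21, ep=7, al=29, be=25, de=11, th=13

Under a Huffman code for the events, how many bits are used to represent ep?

5

Repeatedly merge the two smallest:
ep(7) + de(11) → 18
th(13) + 18 → 31
io(21) + be(25) → 46
al(29) + 31 → 60
46 + 60 → 106
ka(65) + 106 → 171
The subtree containing ep is merged 5 times, so code length = 5.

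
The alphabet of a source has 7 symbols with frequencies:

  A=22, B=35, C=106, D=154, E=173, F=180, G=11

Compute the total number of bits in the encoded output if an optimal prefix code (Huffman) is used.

1637

Merge the two smallest weights repeatedly:
merge G(11) and A(22): 33
merge 33 and B(35): 68
merge 68 and C(106): 174
merge D(154) and E(173): 327
merge 174 and F(180): 354
merge 327 and 354: 681
Total encoded bits = sum of merged weights = 33 + 68 + 174 + 327 + 354 + 681 = 1637.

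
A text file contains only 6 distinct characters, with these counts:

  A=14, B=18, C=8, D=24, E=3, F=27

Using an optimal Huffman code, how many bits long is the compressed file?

224

Merge the two smallest weights repeatedly:
combine E(3), C(8) → 11
combine 11, A(14) → 25
combine B(18), D(24) → 42
combine 25, F(27) → 52
combine 42, 52 → 94
The encoded length is the sum of every internal node's weight: 11 + 25 + 42 + 52 + 94 = 224 bits.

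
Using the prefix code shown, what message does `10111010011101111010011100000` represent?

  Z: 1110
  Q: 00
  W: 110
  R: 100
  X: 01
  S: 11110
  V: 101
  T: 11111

VWRZSRZQQ

Read left to right; each codeword is recognised as soon as it completes (prefix code):
  101→V | 110→W | 100→R | 1110→Z | 11110→S | 100→R | 1110→Z | 00→Q | 00→Q
Decoded message: VWRZSRZQQ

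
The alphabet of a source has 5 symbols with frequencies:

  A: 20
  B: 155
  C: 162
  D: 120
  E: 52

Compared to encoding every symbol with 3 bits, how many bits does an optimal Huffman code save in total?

Fixed-length: 3 bits × 509 symbols = 1527 bits.
Huffman merges:
A(20) + E(52) → 72
72 + D(120) → 192
B(155) + C(162) → 317
192 + 317 → 509
Huffman total = 72 + 192 + 317 + 509 = 1090 bits.
Saving = 1527 − 1090 = 437 bits.

437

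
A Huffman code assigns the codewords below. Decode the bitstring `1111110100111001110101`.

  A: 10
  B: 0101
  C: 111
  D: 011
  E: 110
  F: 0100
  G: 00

Read left to right; each codeword is recognised as soon as it completes (prefix code):
  111→C | 111→C | 0100→F | 111→C | 00→G | 111→C | 0101→B
Decoded message: CCFCGCB

CCFCGCB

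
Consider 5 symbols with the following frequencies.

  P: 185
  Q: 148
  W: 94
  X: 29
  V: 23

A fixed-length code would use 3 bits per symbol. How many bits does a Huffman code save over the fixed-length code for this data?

Fixed-length: 3 bits × 479 symbols = 1437 bits.
Huffman merges:
combine V(23), X(29) → 52
combine 52, W(94) → 146
combine 146, Q(148) → 294
combine P(185), 294 → 479
Huffman total = 52 + 146 + 294 + 479 = 971 bits.
Saving = 1437 − 971 = 466 bits.

466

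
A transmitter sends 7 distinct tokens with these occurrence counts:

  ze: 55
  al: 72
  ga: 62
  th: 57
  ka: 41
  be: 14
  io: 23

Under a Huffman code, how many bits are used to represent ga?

Repeatedly merge the two smallest:
combine be(14), io(23) → 37
combine 37, ka(41) → 78
combine ze(55), th(57) → 112
combine ga(62), al(72) → 134
combine 78, 112 → 190
combine 134, 190 → 324
The subtree containing ga is merged 2 times, so code length = 2.

2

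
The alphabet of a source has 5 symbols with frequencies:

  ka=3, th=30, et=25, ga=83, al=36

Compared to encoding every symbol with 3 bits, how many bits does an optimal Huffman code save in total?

174

Fixed-length: 3 bits × 177 symbols = 531 bits.
Huffman merges:
combine ka(3), et(25) → 28
combine 28, th(30) → 58
combine al(36), 58 → 94
combine ga(83), 94 → 177
Huffman total = 28 + 58 + 94 + 177 = 357 bits.
Saving = 531 − 357 = 174 bits.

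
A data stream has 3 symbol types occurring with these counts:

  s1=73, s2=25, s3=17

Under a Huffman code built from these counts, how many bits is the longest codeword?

Merge the two lowest-weight nodes at each step:
merge s3(17) and s2(25): 42
merge 42 and s1(73): 115
Maximum depth reached is 2.

2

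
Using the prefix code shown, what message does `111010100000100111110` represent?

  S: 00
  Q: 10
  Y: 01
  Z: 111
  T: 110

Read left to right; each codeword is recognised as soon as it completes (prefix code):
  111→Z | 01→Y | 01→Y | 00→S | 00→S | 01→Y | 00→S | 111→Z | 110→T
Decoded message: ZYYSSYSZT

ZYYSSYSZT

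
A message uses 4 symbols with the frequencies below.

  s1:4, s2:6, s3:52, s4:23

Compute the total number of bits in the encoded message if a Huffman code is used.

Build the Huffman tree bottom-up:
s1(4) + s2(6) → 10
10 + s4(23) → 33
33 + s3(52) → 85
Total encoded bits = sum of merged weights = 10 + 33 + 85 = 128.

128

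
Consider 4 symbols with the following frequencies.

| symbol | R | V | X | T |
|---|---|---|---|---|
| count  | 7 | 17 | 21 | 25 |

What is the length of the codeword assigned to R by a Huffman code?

Repeatedly merge the two smallest:
merge R(7) and V(17): 24
merge X(21) and 24: 45
merge T(25) and 45: 70
R's leaf is at depth 3, giving a 3-bit codeword.

3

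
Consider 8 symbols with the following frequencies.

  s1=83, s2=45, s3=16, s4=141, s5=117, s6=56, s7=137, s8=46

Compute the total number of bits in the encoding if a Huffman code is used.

1808

Greedily combine the two least-frequent nodes:
s3(16) + s2(45) → 61
s8(46) + s6(56) → 102
61 + s1(83) → 144
102 + s5(117) → 219
s7(137) + s4(141) → 278
144 + 219 → 363
278 + 363 → 641
Each symbol's bit-cost is frequency × depth; summing gives 1808 bits (equivalently 61 + 102 + 144 + 219 + 278 + 363 + 641).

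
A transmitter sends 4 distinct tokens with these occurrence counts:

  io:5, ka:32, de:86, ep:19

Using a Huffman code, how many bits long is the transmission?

222

Build the Huffman tree bottom-up:
merge io(5) and ep(19): 24
merge 24 and ka(32): 56
merge 56 and de(86): 142
The encoded length is the sum of every internal node's weight: 24 + 56 + 142 = 222 bits.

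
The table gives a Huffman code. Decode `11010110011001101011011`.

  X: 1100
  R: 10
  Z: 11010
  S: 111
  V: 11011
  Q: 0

ZXXZV

Read left to right; each codeword is recognised as soon as it completes (prefix code):
  11010→Z | 1100→X | 1100→X | 11010→Z | 11011→V
Decoded message: ZXXZV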